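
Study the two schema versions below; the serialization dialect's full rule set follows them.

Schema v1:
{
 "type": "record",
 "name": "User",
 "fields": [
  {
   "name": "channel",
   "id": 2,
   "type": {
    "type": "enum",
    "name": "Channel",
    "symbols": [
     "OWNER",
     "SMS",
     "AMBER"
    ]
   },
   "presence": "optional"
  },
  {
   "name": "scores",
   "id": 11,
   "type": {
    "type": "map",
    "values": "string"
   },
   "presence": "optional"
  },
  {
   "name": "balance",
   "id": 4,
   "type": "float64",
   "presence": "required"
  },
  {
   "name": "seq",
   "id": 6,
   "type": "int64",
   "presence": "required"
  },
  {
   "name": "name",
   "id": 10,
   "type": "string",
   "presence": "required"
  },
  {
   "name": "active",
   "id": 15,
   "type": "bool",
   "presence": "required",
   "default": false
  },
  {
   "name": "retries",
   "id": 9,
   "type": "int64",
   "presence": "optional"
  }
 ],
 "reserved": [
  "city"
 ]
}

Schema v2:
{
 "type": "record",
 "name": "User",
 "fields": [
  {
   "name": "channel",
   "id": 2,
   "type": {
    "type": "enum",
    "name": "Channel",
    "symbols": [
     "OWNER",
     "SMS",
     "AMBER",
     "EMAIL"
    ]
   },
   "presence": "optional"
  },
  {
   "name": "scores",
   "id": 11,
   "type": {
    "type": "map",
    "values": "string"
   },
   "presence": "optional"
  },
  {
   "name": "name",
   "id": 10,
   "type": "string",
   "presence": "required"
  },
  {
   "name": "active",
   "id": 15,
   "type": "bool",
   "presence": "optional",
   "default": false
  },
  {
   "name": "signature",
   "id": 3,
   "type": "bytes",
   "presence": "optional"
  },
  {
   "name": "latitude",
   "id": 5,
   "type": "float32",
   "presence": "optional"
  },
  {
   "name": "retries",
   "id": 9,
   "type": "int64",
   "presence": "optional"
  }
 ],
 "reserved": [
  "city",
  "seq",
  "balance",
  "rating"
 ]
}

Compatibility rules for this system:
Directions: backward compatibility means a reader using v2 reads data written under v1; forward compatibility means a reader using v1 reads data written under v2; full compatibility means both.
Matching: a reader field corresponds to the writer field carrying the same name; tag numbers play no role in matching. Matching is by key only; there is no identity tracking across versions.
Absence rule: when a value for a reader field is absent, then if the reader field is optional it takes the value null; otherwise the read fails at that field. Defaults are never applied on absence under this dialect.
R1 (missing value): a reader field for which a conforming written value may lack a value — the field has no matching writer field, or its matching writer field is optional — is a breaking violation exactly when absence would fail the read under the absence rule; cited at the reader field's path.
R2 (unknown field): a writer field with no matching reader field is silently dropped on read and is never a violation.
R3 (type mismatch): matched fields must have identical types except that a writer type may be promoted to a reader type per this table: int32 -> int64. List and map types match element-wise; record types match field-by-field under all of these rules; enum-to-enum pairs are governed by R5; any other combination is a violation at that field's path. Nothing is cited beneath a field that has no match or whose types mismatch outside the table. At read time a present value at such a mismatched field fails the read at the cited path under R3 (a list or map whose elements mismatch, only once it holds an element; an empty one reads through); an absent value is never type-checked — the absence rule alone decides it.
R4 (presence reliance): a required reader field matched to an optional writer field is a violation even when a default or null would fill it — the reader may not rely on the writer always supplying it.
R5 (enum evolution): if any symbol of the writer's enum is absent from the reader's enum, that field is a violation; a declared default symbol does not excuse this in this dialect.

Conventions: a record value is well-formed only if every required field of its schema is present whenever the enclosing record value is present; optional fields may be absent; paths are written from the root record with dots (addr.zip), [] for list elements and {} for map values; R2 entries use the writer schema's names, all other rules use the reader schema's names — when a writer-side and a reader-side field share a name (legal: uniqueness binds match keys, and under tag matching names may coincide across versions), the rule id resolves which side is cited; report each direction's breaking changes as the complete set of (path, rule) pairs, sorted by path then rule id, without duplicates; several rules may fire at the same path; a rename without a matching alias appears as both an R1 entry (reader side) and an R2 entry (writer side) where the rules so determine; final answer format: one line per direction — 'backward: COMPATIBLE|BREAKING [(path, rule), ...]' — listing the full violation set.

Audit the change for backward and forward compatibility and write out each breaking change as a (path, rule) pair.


backward: COMPATIBLE []; forward: BREAKING [(active, R1), (active, R4), (balance, R1), (channel, R5), (seq, R1)]

in User below, arrows point writer -> reader
backward analysis of User with v2 as reader and v1 as writer:
  channel: paired with writer channel (Channel -> Channel; writer optional)
  scores: paired with writer scores (map<string, string> -> map<string, string>; writer optional)
  name: paired with writer name (string -> string; writer required)
  active: paired with writer active (bool -> bool; writer required)
  no writer field matches reader signature
  no writer field matches reader latitude
  retries: paired with writer retries (int64 -> int64; writer optional)
  writer field balance has no reader counterpart
  writer field seq has no reader counterpart
  => no violations; backward on User: COMPATIBLE
forward analysis of User with v1 as reader and v2 as writer:
  channel: paired with writer channel (Channel -> Channel; writer optional)
  scores: paired with writer scores (map<string, string> -> map<string, string>; writer optional)
  no writer field matches reader balance
  no writer field matches reader seq
  name: paired with writer name (string -> string; writer required)
  active: paired with writer active (bool -> bool; writer optional)
  retries: paired with writer retries (int64 -> int64; writer optional)
  writer field signature has no reader counterpart
  writer field latitude has no reader counterpart
  R1 fires at active
  R4 fires at active
  R1 fires at balance
  R5 fires at channel
  R1 fires at seq
  => forward: BREAKING (5)


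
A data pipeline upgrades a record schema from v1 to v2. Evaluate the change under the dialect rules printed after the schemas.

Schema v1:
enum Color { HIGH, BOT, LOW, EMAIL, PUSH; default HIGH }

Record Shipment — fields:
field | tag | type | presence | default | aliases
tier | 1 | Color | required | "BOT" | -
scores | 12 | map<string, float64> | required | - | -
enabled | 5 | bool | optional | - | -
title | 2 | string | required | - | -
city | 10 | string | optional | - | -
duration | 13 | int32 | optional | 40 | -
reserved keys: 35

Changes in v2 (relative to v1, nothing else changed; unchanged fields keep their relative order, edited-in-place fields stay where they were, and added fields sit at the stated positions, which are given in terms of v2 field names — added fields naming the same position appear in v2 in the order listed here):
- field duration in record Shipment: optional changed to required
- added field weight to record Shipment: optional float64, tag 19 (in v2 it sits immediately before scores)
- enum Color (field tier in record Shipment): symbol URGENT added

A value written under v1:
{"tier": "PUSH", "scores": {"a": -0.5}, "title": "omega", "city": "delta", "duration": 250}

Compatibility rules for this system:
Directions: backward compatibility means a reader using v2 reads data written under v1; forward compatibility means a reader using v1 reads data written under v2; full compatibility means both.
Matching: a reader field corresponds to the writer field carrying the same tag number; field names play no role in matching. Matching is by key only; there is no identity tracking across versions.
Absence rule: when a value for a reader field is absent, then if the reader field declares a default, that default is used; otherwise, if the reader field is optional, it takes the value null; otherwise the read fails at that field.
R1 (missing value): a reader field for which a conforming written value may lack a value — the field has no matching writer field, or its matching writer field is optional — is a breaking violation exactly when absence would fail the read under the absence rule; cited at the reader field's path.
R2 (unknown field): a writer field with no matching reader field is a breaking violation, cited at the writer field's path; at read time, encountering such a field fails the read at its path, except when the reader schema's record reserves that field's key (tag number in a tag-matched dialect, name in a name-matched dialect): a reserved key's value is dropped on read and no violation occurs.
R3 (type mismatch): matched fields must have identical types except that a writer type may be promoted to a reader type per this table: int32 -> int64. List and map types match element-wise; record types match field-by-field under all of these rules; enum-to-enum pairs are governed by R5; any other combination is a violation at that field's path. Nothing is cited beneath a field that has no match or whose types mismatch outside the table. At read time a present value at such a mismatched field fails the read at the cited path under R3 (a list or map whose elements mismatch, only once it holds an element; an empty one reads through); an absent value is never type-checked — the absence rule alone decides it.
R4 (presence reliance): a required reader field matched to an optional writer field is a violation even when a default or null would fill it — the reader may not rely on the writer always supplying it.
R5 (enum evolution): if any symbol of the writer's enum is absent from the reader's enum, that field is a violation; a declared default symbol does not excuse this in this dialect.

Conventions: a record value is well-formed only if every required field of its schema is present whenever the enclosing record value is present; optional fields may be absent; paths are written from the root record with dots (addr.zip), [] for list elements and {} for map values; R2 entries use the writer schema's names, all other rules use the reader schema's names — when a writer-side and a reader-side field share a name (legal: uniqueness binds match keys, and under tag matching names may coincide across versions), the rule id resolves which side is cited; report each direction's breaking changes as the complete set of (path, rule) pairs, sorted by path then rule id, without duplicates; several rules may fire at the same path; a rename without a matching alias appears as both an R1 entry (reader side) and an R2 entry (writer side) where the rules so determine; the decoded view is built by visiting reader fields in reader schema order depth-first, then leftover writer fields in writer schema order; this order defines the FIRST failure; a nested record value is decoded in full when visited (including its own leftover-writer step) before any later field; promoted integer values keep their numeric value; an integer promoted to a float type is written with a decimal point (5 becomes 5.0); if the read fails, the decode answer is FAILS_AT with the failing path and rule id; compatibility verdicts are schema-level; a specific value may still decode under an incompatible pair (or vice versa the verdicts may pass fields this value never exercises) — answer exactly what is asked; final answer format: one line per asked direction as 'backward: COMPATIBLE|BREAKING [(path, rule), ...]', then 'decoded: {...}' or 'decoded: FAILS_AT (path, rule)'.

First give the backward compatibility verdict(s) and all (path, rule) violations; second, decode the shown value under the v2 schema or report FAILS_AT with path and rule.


the writer's type comes first in each Shipment pair
backward on Shipment — v2 reading data written by v1:
  tier: Color -> Color, writer required; from tier
  weight has no writer counterpart
  scores: map<string, float64> -> map<string, float64>, writer required; from scores
  enabled: bool -> bool, writer optional; from enabled
  title: string -> string, writer required; from title
  city: string -> string, writer optional; from city
  duration: int32 -> int32, writer optional; from duration
  violation R4 at duration
  => backward verdict for Shipment: BREAKING, 1 violation(s)
decoding the Shipment value with the v2 reader:
  tier := "PUSH"
  weight := null (not supplied -> null)
  scores := {"a": -0.5}
  enabled := null (not supplied -> null)
  title := "omega"
  city := "delta"
  duration := 250
  => decoded: {"tier": "PUSH", "weight": null, "scores": {"a": -0.5}, "enabled": null, "title": "omega", "city": "delta", "duration": 250}
the rest of the Shipment diff is inert for this question:
  enum Color (field tier in record Shipment): symbol URGENT added -> its effect on Shipment is confined to the forward direction, not asked

backward: BREAKING [(duration, R4)]; decoded: {"tier": "PUSH", "weight": null, "scores": {"a": -0.5}, "enabled": null, "title": "omega", "city": "delta", "duration": 250}


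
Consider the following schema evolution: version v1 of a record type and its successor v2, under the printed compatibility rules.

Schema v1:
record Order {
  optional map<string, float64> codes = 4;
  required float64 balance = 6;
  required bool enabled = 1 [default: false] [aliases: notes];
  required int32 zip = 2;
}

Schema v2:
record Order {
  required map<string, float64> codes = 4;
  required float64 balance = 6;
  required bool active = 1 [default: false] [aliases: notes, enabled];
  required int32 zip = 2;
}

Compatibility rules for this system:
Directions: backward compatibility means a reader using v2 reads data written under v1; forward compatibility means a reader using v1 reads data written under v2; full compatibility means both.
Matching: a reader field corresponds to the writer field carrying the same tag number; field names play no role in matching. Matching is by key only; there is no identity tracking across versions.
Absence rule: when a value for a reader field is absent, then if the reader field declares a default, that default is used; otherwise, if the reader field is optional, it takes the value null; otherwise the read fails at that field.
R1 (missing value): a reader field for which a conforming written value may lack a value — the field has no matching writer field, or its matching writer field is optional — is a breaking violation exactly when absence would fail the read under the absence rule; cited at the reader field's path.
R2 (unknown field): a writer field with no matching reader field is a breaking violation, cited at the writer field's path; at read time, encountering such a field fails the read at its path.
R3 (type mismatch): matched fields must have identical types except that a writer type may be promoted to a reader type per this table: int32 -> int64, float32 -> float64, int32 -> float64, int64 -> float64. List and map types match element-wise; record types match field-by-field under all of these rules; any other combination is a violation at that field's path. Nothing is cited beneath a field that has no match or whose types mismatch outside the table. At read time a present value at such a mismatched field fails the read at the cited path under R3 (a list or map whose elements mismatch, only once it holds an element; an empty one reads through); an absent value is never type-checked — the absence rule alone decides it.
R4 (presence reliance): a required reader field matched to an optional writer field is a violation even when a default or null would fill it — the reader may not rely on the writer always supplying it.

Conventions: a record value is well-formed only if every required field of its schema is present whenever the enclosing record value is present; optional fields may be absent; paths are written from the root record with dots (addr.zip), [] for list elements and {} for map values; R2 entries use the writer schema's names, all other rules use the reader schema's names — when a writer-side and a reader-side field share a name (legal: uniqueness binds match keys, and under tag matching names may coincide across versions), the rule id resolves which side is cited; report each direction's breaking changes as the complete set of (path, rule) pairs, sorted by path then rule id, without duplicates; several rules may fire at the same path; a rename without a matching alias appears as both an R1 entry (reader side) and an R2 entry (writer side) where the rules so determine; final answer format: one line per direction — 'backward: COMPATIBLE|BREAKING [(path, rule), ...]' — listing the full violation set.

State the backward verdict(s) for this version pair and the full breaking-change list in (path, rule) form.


backward: BREAKING [(codes, R1), (codes, R4)]

in Order below, arrows point writer -> reader
checking backward for Order: reader v2 against writer v1:
  writer optional, map<string, float64> -> map<string, float64>: reader codes maps from writer codes
  writer required, float64 -> float64: reader balance maps from writer balance
  writer required, bool -> bool: reader active maps from writer enabled
  writer required, int32 -> int32: reader zip maps from writer zip
  rule R1 violated at codes
  rule R4 violated at codes
  backward on Order therefore BREAKING (2)
the other Order changes do not affect what is asked:
  renamed field enabled to active in record Order (alias enabled declared on the renamed field) -> fires no rule on Order, leaving the asked answer as it is


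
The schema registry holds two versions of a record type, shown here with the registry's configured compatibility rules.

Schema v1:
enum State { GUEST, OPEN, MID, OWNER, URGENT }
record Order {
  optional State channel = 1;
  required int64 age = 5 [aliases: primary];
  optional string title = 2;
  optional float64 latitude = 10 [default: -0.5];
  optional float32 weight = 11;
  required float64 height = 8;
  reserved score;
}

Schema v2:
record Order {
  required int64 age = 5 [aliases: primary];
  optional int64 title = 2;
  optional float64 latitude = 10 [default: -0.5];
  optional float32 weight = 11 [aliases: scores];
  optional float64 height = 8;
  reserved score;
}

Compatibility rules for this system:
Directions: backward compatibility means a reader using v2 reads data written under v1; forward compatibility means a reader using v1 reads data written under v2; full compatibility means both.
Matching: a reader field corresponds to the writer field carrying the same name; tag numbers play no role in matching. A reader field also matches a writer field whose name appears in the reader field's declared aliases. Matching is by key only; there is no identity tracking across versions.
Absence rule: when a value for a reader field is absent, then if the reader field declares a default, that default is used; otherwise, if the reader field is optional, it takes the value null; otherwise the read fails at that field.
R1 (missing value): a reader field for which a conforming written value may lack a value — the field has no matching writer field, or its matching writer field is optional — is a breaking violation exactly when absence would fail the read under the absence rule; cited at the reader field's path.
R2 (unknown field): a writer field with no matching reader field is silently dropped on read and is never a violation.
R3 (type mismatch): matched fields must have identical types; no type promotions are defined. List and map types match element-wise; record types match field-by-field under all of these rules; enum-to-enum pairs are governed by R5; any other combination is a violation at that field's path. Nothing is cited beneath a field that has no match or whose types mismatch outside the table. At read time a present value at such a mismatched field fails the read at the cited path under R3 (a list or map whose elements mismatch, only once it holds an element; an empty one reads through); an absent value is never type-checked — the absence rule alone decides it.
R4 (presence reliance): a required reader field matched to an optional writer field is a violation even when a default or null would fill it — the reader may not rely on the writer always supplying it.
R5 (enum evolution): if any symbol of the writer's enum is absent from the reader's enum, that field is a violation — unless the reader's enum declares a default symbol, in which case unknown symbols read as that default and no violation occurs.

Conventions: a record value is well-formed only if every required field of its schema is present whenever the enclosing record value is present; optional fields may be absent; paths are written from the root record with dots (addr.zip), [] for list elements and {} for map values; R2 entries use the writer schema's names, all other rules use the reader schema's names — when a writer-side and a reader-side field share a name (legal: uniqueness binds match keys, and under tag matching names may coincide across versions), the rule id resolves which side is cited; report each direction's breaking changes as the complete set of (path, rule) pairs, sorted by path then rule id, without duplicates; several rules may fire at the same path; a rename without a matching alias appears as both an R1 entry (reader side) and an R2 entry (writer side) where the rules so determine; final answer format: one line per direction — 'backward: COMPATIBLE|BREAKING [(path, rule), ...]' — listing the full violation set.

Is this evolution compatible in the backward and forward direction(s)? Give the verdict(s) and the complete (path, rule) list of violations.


backward: BREAKING [(title, R3)]; forward: BREAKING [(height, R1), (height, R4), (title, R3)]

each type pair in Order: writer, then reader
checking backward for Order: reader v2 against writer v1:
  age: paired with writer age (int64 -> int64; writer required)
  title: paired with writer title (string -> int64; writer optional)
  latitude: paired with writer latitude (float64 -> float64; writer optional)
  weight: paired with writer weight (float32 -> float32; writer optional)
  height: paired with writer height (float64 -> float64; writer required)
  writer field channel has no reader counterpart
  R3 fires at title
  => backward: BREAKING (1)
checking forward for Order: reader v1 against writer v2:
  no writer field matches reader channel
  age: paired with writer age (int64 -> int64; writer required)
  title: paired with writer title (int64 -> string; writer optional)
  latitude: paired with writer latitude (float64 -> float64; writer optional)
  weight: paired with writer weight (float32 -> float32; writer optional)
  height: paired with writer height (float64 -> float64; writer optional)
  R1 fires at height
  R4 fires at height
  R3 fires at title
  => forward: BREAKING (3)


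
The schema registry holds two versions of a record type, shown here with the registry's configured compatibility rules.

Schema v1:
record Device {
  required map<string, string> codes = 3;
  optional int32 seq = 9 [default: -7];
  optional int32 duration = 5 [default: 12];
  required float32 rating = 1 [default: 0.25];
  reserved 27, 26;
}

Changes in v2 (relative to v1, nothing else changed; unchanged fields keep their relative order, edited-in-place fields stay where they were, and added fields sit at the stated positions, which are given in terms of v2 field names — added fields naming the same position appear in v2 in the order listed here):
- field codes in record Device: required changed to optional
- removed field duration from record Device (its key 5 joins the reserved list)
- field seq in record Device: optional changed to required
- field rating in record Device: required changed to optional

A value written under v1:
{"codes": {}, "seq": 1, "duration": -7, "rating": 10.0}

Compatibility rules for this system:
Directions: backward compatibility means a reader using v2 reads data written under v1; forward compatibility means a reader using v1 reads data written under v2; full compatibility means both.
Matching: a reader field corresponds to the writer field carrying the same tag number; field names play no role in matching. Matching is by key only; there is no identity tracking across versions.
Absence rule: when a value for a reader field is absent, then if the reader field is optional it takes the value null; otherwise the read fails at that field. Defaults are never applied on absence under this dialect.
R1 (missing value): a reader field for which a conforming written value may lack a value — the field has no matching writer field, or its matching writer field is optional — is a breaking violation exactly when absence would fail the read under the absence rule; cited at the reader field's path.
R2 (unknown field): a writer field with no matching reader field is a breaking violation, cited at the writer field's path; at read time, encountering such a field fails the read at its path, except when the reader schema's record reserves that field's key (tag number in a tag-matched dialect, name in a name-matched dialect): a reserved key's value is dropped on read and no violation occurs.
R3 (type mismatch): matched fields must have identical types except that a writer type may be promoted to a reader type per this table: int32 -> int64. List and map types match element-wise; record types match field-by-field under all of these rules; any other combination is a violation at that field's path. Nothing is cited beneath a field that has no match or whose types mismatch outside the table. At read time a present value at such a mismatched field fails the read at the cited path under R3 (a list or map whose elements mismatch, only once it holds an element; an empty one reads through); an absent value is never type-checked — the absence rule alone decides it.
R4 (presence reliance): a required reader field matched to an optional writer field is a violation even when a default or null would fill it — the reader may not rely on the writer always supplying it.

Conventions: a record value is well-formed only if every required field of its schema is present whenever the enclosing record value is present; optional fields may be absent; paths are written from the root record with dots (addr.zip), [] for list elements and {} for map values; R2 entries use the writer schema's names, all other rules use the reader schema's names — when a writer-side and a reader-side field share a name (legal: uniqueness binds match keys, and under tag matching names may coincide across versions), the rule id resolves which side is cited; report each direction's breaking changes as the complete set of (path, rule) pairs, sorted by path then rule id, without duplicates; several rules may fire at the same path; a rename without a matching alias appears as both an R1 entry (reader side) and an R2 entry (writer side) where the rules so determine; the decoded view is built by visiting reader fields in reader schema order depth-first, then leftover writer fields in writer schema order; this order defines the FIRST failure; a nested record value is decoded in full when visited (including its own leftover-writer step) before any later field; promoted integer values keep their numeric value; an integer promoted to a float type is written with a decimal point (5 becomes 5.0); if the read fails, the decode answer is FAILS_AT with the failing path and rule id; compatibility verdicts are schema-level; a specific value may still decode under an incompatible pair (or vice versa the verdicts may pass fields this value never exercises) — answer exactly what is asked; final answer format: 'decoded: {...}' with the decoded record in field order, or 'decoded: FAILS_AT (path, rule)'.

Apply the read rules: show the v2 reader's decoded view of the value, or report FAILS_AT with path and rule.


decoded: {"codes": {}, "seq": 1, "rating": 10.0}

in Device below, arrows point writer -> reader
migrating the Device value to v2:
  codes := {}
  seq := 1
  rating := 10.0
  writer duration: reserved -> dropped
  => decoded: {"codes": {}, "seq": 1, "rating": 10.0}
the other Device changes do not affect what is asked:
  field codes in record Device: required changed to optional -> a verdict-level change on Device — the shown value reads the same
  field seq in record Device: optional changed to required -> a verdict-level change on Device — the shown value reads the same
  field rating in record Device: required changed to optional -> a verdict-level change on Device — the shown value reads the same


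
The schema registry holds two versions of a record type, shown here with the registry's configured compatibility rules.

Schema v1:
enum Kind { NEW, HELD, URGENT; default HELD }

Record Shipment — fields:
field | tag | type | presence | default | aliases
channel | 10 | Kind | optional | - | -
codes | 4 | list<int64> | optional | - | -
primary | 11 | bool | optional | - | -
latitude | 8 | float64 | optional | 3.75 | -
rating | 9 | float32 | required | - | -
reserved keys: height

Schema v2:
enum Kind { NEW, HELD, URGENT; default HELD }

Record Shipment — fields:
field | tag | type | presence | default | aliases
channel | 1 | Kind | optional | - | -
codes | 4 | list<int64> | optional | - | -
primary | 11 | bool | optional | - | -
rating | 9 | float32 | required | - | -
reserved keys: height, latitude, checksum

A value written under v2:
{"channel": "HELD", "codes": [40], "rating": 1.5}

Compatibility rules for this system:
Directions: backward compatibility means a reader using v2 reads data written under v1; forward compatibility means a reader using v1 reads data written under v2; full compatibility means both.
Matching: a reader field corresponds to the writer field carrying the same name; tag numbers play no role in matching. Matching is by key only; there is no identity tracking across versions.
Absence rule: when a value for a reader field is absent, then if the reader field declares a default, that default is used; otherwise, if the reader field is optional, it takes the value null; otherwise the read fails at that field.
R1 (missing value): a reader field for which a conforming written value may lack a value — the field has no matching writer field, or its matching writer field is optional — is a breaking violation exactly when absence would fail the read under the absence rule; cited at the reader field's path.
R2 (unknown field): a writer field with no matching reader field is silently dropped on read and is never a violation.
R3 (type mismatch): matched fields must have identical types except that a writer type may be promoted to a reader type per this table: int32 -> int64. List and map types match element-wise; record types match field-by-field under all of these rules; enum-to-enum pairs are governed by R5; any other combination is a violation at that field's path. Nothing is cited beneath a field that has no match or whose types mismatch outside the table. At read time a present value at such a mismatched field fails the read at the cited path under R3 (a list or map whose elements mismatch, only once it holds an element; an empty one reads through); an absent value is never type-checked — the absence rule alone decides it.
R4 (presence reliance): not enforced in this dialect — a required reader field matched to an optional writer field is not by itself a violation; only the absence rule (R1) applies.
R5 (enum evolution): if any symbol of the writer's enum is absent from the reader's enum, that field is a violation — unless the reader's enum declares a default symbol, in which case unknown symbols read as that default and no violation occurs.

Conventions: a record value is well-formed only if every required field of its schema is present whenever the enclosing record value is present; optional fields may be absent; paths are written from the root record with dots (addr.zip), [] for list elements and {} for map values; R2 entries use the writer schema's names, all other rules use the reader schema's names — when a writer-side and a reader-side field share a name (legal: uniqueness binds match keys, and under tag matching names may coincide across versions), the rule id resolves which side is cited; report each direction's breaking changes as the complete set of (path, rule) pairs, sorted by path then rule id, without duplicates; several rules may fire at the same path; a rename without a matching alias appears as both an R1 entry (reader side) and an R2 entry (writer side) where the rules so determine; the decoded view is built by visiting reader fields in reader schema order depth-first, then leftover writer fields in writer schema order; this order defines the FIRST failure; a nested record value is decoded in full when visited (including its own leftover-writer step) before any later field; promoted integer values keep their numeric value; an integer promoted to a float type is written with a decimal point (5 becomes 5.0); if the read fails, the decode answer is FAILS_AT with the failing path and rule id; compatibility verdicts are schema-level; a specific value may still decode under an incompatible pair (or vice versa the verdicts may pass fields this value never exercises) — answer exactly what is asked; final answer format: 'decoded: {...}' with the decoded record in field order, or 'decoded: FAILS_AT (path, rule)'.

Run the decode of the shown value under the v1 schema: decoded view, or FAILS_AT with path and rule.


decoded: {"channel": "HELD", "codes": [40], "primary": null, "latitude": 3.75, "rating": 1.5}

each type pair in Shipment: writer, then reader
decode walk for Shipment under reader schema v1:
  channel := "HELD"
  codes := [40]
  primary := null (not supplied -> null)
  latitude := 3.75 (no value, default fills)
  rating := 1.5
  => decoded: {"channel": "HELD", "codes": [40], "primary": null, "latitude": 3.75, "rating": 1.5}
the other Shipment changes do not affect what is asked:
  removed field latitude from record Shipment (its key "latitude" joins the reserved list) -> no rule fires on it and the decoded Shipment view is identical with or without it
  field channel in record Shipment: tag 10 changed to 1 -> no rule fires on it and the decoded Shipment view is identical with or without it


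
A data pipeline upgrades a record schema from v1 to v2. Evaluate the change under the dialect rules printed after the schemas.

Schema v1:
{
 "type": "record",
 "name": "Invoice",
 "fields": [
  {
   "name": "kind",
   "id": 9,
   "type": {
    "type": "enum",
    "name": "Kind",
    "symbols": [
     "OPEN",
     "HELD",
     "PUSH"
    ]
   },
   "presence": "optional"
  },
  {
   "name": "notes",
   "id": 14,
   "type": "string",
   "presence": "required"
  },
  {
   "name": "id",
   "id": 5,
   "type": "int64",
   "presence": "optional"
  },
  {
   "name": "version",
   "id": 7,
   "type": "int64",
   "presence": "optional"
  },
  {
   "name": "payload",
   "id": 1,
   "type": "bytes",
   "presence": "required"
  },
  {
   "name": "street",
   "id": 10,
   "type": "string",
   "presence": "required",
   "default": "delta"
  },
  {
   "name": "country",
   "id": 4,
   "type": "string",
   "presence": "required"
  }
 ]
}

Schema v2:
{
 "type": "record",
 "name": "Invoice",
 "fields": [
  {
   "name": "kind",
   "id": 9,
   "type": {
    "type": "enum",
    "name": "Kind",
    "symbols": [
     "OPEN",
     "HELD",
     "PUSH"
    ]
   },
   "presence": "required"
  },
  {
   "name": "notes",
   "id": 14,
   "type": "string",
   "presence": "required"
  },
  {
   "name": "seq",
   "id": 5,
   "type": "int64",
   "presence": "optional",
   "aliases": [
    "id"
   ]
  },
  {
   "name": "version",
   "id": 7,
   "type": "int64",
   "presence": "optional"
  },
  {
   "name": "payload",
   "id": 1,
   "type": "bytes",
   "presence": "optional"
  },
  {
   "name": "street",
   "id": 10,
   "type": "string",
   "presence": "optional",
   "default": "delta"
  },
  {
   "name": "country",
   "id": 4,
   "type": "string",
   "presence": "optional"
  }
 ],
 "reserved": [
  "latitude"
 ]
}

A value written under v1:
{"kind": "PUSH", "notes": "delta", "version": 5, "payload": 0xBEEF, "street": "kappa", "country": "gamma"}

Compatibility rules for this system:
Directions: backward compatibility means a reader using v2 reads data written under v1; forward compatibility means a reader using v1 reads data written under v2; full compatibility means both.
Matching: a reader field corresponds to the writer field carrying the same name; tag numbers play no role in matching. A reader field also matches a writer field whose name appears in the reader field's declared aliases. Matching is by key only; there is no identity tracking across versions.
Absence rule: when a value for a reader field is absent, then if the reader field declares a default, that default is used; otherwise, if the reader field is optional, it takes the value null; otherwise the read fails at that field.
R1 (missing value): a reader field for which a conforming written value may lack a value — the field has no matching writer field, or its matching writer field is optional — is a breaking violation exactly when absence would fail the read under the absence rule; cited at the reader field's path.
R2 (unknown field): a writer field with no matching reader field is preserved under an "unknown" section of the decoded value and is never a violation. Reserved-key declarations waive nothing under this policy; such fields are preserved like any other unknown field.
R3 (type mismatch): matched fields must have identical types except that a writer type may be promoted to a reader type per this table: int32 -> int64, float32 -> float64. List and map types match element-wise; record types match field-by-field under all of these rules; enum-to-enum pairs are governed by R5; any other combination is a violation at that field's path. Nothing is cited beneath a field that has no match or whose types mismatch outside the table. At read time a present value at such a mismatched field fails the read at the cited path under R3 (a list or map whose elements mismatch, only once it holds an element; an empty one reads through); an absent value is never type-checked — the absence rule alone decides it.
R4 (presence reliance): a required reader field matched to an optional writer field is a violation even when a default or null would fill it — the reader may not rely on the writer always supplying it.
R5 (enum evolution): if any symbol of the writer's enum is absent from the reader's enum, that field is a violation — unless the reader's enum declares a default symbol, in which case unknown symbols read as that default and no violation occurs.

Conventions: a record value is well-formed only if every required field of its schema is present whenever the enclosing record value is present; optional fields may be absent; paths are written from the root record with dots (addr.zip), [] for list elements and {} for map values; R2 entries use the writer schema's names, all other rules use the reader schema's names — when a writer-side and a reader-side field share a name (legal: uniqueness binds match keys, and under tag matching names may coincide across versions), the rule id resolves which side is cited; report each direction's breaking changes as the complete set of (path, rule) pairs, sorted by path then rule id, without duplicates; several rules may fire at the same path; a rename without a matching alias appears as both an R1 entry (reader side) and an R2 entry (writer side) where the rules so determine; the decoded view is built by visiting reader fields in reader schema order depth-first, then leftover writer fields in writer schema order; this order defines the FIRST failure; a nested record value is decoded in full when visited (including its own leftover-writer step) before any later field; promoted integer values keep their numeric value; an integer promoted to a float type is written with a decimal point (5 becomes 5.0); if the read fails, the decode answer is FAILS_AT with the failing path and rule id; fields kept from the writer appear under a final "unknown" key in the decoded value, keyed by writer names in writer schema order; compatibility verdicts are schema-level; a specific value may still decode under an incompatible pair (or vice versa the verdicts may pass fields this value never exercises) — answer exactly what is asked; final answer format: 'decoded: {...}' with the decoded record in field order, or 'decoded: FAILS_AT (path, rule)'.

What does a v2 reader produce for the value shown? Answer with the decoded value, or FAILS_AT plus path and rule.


decoded: {"kind": "PUSH", "notes": "delta", "seq": null, "version": 5, "payload": 0xBEEF, "street": "kappa", "country": "gamma"}

arrows below run writer -> reader for Invoice
decoding the Invoice value with the v2 reader:
  kind := "PUSH"
  notes := "delta"
  seq := null (missing; optional => null)
  version := 5
  payload := 0xBEEF
  street := "kappa"
  country := "gamma"
  => decoded: {"kind": "PUSH", "notes": "delta", "seq": null, "version": 5, "payload": 0xBEEF, "street": "kappa", "country": "gamma"}
remaining Invoice differences; none change what is asked:
  field kind in record Invoice: optional changed to required -> a verdict-level change on Invoice — the shown value reads the same
  field country in record Invoice: required changed to optional -> a verdict-level change on Invoice — the shown value reads the same
  field payload in record Invoice: required changed to optional -> a verdict-level change on Invoice — the shown value reads the same
  field street in record Invoice: required changed to optional -> a verdict-level change on Invoice — the shown value reads the same
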